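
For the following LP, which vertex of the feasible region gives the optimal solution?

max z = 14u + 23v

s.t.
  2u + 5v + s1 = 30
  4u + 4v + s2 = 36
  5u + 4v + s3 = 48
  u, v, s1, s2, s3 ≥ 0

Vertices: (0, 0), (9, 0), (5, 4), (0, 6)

Evaluate the objective at each vertex of the feasible region:
  z(0, 0) = 0
  z(9, 0) = 126
  z(5, 4) = 162  ←
  z(0, 6) = 138
The maximum is at u = 5, v = 4.

(5, 4)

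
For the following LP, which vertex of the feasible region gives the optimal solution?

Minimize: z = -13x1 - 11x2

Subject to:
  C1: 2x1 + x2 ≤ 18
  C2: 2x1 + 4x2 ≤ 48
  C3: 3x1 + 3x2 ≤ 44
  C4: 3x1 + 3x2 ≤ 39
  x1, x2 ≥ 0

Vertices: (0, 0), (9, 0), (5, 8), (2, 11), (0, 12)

Evaluate the objective at each vertex of the feasible region:
  z(0, 0) = 0
  z(9, 0) = -117
  z(5, 8) = -153  ←
  z(2, 11) = -147
  z(0, 12) = -132
The minimum is at x1 = 5, x2 = 8.

(5, 8)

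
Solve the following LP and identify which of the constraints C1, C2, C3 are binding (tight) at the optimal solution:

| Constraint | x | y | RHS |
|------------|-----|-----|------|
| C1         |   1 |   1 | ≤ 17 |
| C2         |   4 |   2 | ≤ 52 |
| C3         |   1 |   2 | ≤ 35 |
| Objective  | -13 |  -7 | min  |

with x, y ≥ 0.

At x = 9, y = 8, compute slack b - a·x for each constraint:
  C1: 17 − 17 = 0  (binding)
  C2: 52 − 52 = 0  (binding)
  C3: 35 − 25 = 10  (slack)

Optimal: x = 9, y = 8
Binding: C1, C2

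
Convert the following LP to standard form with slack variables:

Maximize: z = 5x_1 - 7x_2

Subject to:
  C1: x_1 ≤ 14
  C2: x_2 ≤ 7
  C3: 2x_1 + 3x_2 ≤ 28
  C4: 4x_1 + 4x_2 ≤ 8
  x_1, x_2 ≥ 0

max z = 5x_1 - 7x_2

s.t.
  x_1 + s1 = 14
  x_2 + s2 = 7
  2x_1 + 3x_2 + s3 = 28
  4x_1 + 4x_2 + s4 = 8
  x_1, x_2, s1, s2, s3, s4 ≥ 0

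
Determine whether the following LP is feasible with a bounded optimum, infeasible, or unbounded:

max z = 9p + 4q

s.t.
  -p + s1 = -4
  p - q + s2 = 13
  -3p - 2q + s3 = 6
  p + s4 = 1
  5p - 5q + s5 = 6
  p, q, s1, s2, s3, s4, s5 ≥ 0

Infeasible (no feasible solution exists)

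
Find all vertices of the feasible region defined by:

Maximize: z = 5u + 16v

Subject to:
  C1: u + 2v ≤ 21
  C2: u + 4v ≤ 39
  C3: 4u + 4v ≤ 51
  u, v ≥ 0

(0, 0), (12.75, 0), (4.5, 8.25), (3, 9), (0, 9.75)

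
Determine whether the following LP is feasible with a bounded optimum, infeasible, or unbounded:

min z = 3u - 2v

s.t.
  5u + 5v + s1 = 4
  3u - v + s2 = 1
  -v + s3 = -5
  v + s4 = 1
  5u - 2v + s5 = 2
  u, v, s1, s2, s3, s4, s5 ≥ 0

Infeasible (no feasible solution exists)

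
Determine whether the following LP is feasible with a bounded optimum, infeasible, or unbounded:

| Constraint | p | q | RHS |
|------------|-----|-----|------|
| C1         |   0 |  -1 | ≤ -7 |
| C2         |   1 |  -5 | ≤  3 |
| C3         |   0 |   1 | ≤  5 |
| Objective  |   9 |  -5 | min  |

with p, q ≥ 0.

Infeasible (no feasible solution exists)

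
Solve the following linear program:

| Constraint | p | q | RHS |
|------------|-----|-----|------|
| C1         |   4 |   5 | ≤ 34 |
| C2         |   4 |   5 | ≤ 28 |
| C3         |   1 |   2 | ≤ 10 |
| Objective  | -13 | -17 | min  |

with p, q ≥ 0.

Evaluate the objective at each vertex of the feasible region:
  z(0, 0) = 0
  z(7, 0) = -91
  z(2, 4) = -94  ←
  z(0, 5) = -85
The minimum is at p = 2, q = 4.

p = 2, q = 4, z = -94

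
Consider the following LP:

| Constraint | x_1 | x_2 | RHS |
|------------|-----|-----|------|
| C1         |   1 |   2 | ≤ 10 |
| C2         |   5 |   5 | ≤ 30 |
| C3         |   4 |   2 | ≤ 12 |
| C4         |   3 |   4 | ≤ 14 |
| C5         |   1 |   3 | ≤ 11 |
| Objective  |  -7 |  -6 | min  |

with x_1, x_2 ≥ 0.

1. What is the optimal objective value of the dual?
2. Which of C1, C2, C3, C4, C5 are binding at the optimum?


1. -26
2. C3, C4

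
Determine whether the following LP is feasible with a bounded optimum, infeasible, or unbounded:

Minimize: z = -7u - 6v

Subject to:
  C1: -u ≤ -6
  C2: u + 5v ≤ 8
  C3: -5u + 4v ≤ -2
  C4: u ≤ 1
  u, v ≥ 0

Infeasible (no feasible solution exists)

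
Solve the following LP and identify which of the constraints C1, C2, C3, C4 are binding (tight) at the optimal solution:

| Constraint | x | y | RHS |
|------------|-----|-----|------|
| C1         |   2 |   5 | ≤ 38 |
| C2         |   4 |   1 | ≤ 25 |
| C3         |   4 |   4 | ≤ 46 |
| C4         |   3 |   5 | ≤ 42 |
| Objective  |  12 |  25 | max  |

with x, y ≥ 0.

At x = 4, y = 6, compute slack b - a·x for each constraint:
  C1: 38 − 38 = 0  (binding)
  C2: 25 − 22 = 3  (slack)
  C3: 46 − 40 = 6  (slack)
  C4: 42 − 42 = 0  (binding)

Optimal: x = 4, y = 6
Binding: C1, C4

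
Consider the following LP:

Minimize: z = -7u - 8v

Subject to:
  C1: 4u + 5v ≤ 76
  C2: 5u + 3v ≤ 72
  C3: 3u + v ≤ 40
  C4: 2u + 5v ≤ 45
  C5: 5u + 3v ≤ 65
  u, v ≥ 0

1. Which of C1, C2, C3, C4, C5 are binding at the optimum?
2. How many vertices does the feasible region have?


1. C4, C5
2. 4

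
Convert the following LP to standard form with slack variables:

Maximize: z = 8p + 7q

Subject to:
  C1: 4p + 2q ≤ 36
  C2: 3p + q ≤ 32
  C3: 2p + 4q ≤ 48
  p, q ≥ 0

max z = 8p + 7q

s.t.
  4p + 2q + s1 = 36
  3p + q + s2 = 32
  2p + 4q + s3 = 48
  p, q, s1, s2, s3 ≥ 0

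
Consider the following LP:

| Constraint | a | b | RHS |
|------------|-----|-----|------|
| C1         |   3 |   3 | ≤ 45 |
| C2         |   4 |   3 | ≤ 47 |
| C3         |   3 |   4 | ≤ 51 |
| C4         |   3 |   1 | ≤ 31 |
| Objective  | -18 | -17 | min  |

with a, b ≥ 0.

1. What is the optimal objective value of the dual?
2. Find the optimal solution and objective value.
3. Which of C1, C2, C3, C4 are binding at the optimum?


1. -243
2. a = 5, b = 9, z = -243
3. C2, C3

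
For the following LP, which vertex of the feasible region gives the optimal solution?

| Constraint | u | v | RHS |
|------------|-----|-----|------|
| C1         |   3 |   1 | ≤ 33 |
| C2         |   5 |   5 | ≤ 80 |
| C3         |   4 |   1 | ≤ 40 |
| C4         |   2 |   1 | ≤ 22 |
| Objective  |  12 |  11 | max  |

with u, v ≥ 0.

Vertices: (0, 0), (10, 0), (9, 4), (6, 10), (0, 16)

Evaluate the objective at each vertex of the feasible region:
  z(0, 0) = 0
  z(10, 0) = 120
  z(9, 4) = 152
  z(6, 10) = 182  ←
  z(0, 16) = 176
The maximum is at u = 6, v = 10.

(6, 10)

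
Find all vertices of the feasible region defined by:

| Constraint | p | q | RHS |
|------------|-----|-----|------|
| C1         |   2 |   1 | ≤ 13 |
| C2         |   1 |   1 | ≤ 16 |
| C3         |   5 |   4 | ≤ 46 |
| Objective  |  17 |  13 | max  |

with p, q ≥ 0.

(0, 0), (6.5, 0), (2, 9), (0, 11.5)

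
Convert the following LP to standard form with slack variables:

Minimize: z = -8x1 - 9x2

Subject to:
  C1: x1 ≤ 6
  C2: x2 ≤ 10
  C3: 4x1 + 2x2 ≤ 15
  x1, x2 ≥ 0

min z = -8x1 - 9x2

s.t.
  x1 + s1 = 6
  x2 + s2 = 10
  4x1 + 2x2 + s3 = 15
  x1, x2, s1, s2, s3 ≥ 0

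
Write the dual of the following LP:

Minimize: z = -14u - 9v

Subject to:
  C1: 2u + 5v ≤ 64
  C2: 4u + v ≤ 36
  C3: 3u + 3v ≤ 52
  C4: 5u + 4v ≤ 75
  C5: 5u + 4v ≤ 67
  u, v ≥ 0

Primal min cᵀx s.t. Ax ≤ b, x ≥ 0  →  Dual max −bᵀy s.t. Aᵀy ≥ −c, y ≥ 0.

Maximize: z = -64y1 - 36y2 - 52y3 - 75y4 - 67y5

Subject to:
  2y1 + 4y2 + 3y3 + 5y4 + 5y5 ≥ 14
  5y1 + y2 + 3y3 + 4y4 + 4y5 ≥ 9
  y1, y2, y3, y4, y5 ≥ 0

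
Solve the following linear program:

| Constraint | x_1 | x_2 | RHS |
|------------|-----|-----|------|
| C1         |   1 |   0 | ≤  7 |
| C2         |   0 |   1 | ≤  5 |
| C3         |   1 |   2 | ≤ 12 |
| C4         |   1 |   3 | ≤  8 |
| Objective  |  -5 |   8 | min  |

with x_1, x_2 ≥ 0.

Evaluate the objective at each vertex of the feasible region:
  z(0, 0) = 0
  z(7, 0) = -35  ←
  z(7, 0.3333) = -32.33
  z(0, 2.667) = 21.33
The minimum is at x_1 = 7, x_2 = 0.

x_1 = 7, x_2 = 0, z = -35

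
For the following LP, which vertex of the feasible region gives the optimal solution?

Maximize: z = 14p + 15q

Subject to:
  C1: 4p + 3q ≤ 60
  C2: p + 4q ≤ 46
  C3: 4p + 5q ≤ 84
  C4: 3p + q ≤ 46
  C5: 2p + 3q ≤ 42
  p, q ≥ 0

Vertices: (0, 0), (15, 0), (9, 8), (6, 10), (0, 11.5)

Evaluate the objective at each vertex of the feasible region:
  z(0, 0) = 0
  z(15, 0) = 210
  z(9, 8) = 246  ←
  z(6, 10) = 234
  z(0, 11.5) = 172.5
The maximum is at p = 9, q = 8.

(9, 8)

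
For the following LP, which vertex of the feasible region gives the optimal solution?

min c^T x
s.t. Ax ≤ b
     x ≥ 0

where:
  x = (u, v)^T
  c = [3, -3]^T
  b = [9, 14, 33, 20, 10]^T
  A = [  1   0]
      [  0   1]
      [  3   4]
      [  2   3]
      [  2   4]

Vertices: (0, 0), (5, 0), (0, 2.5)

Evaluate the objective at each vertex of the feasible region:
  z(0, 0) = 0
  z(5, 0) = 15
  z(0, 2.5) = -7.5  ←
The minimum is at u = 0, v = 2.5.

(0, 2.5)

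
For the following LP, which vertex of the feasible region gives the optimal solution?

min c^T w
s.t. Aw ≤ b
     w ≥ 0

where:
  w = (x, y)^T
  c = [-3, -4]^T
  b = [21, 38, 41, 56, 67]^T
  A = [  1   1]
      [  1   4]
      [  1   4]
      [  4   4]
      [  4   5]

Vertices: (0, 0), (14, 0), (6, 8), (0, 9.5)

Evaluate the objective at each vertex of the feasible region:
  z(0, 0) = 0
  z(14, 0) = -42
  z(6, 8) = -50  ←
  z(0, 9.5) = -38
The minimum is at x = 6, y = 8.

(6, 8)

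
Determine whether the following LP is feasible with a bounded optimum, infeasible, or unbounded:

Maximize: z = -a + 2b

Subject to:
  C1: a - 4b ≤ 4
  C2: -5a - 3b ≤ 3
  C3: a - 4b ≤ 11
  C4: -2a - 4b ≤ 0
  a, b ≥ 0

Unbounded (objective can increase without bound)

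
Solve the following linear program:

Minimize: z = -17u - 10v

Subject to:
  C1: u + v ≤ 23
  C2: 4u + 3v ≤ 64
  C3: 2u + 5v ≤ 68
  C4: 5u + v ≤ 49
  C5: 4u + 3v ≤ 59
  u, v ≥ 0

Evaluate the objective at each vertex of the feasible region:
  z(0, 0) = 0
  z(9.8, 0) = -166.6
  z(8, 9) = -226  ←
  z(6.5, 11) = -220.5
  z(0, 13.6) = -136
The minimum is at u = 8, v = 9.

u = 8, v = 9, z = -226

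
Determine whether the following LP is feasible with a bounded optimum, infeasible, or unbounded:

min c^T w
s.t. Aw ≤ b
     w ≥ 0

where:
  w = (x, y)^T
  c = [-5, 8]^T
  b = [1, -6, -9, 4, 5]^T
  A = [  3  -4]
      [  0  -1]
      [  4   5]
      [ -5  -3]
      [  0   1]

Infeasible (no feasible solution exists)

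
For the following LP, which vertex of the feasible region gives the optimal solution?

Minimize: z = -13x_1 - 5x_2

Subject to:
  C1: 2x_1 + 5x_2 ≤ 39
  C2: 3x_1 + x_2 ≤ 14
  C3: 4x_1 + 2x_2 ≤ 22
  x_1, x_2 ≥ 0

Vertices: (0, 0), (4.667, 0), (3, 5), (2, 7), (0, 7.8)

Evaluate the objective at each vertex of the feasible region:
  z(0, 0) = 0
  z(4.667, 0) = -60.67
  z(3, 5) = -64  ←
  z(2, 7) = -61
  z(0, 7.8) = -39
The minimum is at x_1 = 3, x_2 = 5.

(3, 5)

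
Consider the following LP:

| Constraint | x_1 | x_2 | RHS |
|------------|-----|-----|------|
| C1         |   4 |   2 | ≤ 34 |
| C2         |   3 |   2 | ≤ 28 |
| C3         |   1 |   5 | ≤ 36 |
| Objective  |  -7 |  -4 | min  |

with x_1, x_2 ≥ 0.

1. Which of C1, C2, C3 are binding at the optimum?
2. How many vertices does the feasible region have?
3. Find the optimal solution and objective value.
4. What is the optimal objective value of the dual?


1. C1, C2
2. 5
3. x_1 = 6, x_2 = 5, z = -62
4. -62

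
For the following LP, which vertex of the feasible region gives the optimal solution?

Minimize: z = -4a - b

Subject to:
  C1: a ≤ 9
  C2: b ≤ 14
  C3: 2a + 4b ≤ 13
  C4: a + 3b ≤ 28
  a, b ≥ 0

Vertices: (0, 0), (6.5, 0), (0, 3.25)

Evaluate the objective at each vertex of the feasible region:
  z(0, 0) = 0
  z(6.5, 0) = -26  ←
  z(0, 3.25) = -3.25
The minimum is at a = 6.5, b = 0.

(6.5, 0)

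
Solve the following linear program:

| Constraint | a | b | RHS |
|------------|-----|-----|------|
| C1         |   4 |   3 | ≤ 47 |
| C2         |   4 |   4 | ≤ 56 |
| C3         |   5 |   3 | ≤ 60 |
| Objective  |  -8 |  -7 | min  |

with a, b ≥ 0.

Evaluate the objective at each vertex of the feasible region:
  z(0, 0) = 0
  z(11.75, 0) = -94
  z(5, 9) = -103  ←
  z(0, 14) = -98
The minimum is at a = 5, b = 9.

a = 5, b = 9, z = -103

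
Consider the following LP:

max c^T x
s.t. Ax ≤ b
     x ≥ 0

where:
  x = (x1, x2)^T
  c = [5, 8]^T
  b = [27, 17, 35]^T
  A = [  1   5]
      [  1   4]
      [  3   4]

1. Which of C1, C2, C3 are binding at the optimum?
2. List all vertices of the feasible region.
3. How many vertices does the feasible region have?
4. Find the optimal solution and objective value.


1. C2, C3
2. (0, 0), (11.67, 0), (9, 2), (0, 4.25)
3. 4
4. x1 = 9, x2 = 2, z = 61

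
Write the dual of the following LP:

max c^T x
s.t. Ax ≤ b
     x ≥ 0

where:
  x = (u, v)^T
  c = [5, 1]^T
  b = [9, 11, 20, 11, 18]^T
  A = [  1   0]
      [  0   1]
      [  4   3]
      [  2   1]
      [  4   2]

Primal max cᵀx s.t. Ax ≤ b, x ≥ 0  →  Dual min bᵀy s.t. Aᵀy ≥ c, y ≥ 0.

Minimize: z = 9y1 + 11y2 + 20y3 + 11y4 + 18y5

Subject to:
  y1 + 4y3 + 2y4 + 4y5 ≥ 5
  y2 + 3y3 + y4 + 2y5 ≥ 1
  y1, y2, y3, y4, y5 ≥ 0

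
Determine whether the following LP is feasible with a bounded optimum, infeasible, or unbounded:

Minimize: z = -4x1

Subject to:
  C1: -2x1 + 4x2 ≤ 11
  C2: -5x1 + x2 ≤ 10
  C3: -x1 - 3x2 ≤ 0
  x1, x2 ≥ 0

Unbounded (objective can decrease without bound)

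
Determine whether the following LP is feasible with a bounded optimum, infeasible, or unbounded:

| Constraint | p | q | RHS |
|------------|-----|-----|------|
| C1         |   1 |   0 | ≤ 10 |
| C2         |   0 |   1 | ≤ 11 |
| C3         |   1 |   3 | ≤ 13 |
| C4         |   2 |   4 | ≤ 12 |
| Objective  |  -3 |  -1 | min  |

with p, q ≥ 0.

Feasible with a bounded optimal solution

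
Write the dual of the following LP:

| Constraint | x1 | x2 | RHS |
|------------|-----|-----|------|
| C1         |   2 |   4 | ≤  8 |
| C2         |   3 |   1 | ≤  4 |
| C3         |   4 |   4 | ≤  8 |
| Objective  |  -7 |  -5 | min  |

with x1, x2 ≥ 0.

Primal min cᵀx s.t. Ax ≤ b, x ≥ 0  →  Dual max −bᵀy s.t. Aᵀy ≥ −c, y ≥ 0.

Maximize: z = -8y1 - 4y2 - 8y3

Subject to:
  2y1 + 3y2 + 4y3 ≥ 7
  4y1 + y2 + 4y3 ≥ 5
  y1, y2, y3 ≥ 0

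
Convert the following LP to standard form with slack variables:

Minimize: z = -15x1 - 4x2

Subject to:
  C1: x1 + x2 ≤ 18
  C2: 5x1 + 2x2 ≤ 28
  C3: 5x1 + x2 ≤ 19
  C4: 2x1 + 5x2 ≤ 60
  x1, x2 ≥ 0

min z = -15x1 - 4x2

s.t.
  x1 + x2 + s1 = 18
  5x1 + 2x2 + s2 = 28
  5x1 + x2 + s3 = 19
  2x1 + 5x2 + s4 = 60
  x1, x2, s1, s2, s3, s4 ≥ 0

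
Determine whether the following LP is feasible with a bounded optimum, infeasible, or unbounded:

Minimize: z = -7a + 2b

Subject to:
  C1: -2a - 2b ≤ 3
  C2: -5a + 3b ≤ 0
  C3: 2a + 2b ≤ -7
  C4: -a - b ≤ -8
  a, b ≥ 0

Infeasible (no feasible solution exists)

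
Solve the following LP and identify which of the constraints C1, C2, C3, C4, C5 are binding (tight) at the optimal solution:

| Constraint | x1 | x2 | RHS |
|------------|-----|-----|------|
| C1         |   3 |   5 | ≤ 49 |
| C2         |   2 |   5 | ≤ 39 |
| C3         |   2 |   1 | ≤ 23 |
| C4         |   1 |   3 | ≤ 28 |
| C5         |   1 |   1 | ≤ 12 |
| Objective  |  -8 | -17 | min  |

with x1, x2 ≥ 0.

At x1 = 7, x2 = 5, compute slack b - a·x for each constraint:
  C1: 49 − 46 = 3  (slack)
  C2: 39 − 39 = 0  (binding)
  C3: 23 − 19 = 4  (slack)
  C4: 28 − 22 = 6  (slack)
  C5: 12 − 12 = 0  (binding)

Optimal: x1 = 7, x2 = 5
Binding: C2, C5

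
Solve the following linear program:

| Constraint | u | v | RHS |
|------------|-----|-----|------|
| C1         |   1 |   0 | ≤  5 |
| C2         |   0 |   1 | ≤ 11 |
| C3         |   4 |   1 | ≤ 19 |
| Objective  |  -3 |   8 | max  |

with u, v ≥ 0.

Evaluate the objective at each vertex of the feasible region:
  z(0, 0) = 0
  z(4.75, 0) = -14.25
  z(2, 11) = 82
  z(0, 11) = 88  ←
The maximum is at u = 0, v = 11.

u = 0, v = 11, z = 88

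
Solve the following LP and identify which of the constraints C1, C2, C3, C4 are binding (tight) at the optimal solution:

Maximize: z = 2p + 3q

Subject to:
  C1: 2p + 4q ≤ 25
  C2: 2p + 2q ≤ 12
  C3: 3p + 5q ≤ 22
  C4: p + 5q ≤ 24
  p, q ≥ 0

At p = 4, q = 2, compute slack b - a·x for each constraint:
  C1: 25 − 16 = 9  (slack)
  C2: 12 − 12 = 0  (binding)
  C3: 22 − 22 = 0  (binding)
  C4: 24 − 14 = 10  (slack)

Optimal: p = 4, q = 2
Binding: C2, C3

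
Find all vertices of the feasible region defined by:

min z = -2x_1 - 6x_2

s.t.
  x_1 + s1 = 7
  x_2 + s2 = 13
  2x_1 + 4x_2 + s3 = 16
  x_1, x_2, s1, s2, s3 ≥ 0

(0, 0), (7, 0), (7, 0.5), (0, 4)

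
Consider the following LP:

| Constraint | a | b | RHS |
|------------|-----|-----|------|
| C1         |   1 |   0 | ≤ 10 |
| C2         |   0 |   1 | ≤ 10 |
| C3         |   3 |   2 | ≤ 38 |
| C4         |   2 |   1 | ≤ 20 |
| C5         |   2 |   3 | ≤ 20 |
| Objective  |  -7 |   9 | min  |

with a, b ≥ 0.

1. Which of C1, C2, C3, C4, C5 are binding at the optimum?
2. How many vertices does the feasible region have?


1. C1, C4, C5
2. 3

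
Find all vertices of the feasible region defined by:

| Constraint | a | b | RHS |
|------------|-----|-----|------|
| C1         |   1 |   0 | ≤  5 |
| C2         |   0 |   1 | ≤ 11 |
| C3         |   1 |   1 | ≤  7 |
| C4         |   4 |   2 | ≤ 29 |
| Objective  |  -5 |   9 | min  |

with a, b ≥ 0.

(0, 0), (5, 0), (5, 2), (0, 7)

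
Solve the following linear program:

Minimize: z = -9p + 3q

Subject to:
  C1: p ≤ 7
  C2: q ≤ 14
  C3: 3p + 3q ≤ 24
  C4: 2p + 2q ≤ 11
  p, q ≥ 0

Evaluate the objective at each vertex of the feasible region:
  z(0, 0) = 0
  z(5.5, 0) = -49.5  ←
  z(0, 5.5) = 16.5
The minimum is at p = 5.5, q = 0.

p = 5.5, q = 0, z = -49.5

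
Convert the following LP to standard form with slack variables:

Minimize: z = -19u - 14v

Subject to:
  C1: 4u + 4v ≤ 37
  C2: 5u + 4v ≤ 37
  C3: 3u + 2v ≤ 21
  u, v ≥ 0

min z = -19u - 14v

s.t.
  4u + 4v + s1 = 37
  5u + 4v + s2 = 37
  3u + 2v + s3 = 21
  u, v, s1, s2, s3 ≥ 0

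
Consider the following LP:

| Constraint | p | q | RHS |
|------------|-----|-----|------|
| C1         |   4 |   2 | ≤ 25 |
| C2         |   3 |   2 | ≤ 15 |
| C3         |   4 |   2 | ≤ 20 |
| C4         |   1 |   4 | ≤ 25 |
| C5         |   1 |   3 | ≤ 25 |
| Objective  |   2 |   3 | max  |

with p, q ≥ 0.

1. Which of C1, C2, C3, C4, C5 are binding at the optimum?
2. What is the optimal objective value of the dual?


1. C2, C4
2. 20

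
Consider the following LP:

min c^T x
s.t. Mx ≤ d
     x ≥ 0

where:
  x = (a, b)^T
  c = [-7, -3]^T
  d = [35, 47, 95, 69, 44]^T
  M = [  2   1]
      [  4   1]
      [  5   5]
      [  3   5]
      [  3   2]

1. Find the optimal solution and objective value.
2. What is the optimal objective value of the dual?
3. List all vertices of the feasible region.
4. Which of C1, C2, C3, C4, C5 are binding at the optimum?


1. a = 10, b = 7, z = -91
2. -91
3. (0, 0), (11.75, 0), (10, 7), (9.111, 8.333), (0, 13.8)
4. C2, C5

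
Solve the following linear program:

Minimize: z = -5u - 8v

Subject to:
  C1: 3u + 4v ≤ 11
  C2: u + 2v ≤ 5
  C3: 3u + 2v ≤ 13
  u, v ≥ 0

Evaluate the objective at each vertex of the feasible region:
  z(0, 0) = 0
  z(3.667, 0) = -18.33
  z(1, 2) = -21  ←
  z(0, 2.5) = -20
The minimum is at u = 1, v = 2.

u = 1, v = 2, z = -21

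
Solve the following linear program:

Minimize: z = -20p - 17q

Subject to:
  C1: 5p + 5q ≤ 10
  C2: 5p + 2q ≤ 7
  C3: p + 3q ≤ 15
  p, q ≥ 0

Evaluate the objective at each vertex of the feasible region:
  z(0, 0) = 0
  z(1.4, 0) = -28
  z(1, 1) = -37  ←
  z(0, 2) = -34
The minimum is at p = 1, q = 1.

p = 1, q = 1, z = -37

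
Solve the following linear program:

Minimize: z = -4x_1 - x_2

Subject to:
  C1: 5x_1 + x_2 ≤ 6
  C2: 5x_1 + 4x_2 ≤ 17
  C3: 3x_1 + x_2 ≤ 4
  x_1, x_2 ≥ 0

Evaluate the objective at each vertex of the feasible region:
  z(0, 0) = 0
  z(1.2, 0) = -4.8
  z(1, 1) = -5  ←
  z(0, 4) = -4
The minimum is at x_1 = 1, x_2 = 1.

x_1 = 1, x_2 = 1, z = -5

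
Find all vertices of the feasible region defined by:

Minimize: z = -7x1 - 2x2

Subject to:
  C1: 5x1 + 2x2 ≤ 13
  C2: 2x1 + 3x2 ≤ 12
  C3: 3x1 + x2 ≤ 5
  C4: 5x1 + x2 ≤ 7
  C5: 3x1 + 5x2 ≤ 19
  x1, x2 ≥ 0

(0, 0), (1.4, 0), (1, 2), (0.5, 3.5), (0, 3.8)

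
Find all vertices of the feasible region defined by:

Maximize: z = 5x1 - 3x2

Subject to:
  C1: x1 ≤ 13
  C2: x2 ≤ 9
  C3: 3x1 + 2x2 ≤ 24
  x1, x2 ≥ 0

(0, 0), (8, 0), (2, 9), (0, 9)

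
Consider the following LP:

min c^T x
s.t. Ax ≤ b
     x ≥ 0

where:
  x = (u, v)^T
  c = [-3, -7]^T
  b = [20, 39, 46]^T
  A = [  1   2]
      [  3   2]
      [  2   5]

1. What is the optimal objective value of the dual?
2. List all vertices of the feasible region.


1. -66
2. (0, 0), (13, 0), (9.5, 5.25), (8, 6), (0, 9.2)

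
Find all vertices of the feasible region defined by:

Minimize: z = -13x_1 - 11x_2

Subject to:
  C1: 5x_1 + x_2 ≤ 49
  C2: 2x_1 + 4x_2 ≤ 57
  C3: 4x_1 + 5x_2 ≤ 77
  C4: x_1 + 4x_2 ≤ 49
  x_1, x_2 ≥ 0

(0, 0), (9.8, 0), (8, 9), (5.727, 10.82), (0, 12.25)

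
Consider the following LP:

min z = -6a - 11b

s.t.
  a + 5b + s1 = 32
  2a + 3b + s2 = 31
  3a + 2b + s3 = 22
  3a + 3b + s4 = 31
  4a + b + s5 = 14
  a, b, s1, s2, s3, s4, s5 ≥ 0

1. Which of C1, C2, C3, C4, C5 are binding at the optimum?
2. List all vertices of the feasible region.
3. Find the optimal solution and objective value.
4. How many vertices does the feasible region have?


1. C1, C5
2. (0, 0), (3.5, 0), (2, 6), (0, 6.4)
3. a = 2, b = 6, z = -78
4. 4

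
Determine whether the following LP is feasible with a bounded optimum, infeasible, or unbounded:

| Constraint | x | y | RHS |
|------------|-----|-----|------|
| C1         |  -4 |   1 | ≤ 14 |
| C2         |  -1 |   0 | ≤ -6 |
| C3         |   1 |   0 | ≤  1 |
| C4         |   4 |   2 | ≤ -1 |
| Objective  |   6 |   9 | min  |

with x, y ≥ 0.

Infeasible (no feasible solution exists)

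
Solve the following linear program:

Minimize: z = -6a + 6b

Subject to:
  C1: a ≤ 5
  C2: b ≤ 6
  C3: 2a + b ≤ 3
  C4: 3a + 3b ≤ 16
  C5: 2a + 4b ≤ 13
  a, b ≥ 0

Evaluate the objective at each vertex of the feasible region:
  z(0, 0) = 0
  z(1.5, 0) = -9  ←
  z(0, 3) = 18
The minimum is at a = 1.5, b = 0.

a = 1.5, b = 0, z = -9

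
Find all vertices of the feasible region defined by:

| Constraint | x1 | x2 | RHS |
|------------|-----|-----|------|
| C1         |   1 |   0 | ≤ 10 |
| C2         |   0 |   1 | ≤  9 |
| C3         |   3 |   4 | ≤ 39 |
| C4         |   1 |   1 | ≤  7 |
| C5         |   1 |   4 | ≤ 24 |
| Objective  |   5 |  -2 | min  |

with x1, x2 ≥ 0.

(0, 0), (7, 0), (1.333, 5.667), (0, 6)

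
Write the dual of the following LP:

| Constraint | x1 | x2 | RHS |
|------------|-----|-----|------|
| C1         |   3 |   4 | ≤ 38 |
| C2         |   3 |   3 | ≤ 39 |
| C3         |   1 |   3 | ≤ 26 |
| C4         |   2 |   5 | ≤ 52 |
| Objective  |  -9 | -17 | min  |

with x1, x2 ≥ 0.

Primal min cᵀx s.t. Ax ≤ b, x ≥ 0  →  Dual max −bᵀy s.t. Aᵀy ≥ −c, y ≥ 0.

Maximize: z = -38y1 - 39y2 - 26y3 - 52y4

Subject to:
  3y1 + 3y2 + y3 + 2y4 ≥ 9
  4y1 + 3y2 + 3y3 + 5y4 ≥ 17
  y1, y2, y3, y4 ≥ 0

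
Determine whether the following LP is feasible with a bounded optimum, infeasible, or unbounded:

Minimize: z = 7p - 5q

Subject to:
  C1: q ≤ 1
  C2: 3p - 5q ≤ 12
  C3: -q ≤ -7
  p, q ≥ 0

Infeasible (no feasible solution exists)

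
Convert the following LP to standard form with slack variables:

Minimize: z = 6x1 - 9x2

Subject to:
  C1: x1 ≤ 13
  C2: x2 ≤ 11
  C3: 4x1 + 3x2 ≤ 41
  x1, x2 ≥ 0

min z = 6x1 - 9x2

s.t.
  x1 + s1 = 13
  x2 + s2 = 11
  4x1 + 3x2 + s3 = 41
  x1, x2, s1, s2, s3 ≥ 0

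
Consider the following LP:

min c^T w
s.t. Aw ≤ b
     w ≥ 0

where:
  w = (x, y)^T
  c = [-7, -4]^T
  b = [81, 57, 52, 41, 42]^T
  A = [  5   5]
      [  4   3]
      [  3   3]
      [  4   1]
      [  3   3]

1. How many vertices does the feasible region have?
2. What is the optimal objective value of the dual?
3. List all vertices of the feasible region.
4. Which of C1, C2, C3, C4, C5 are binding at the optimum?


1. 4
2. -83
3. (0, 0), (10.25, 0), (9, 5), (0, 14)
4. C4, C5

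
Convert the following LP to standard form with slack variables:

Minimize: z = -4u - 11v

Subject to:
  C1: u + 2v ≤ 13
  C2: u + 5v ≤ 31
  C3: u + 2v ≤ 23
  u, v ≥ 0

min z = -4u - 11v

s.t.
  u + 2v + s1 = 13
  u + 5v + s2 = 31
  u + 2v + s3 = 23
  u, v, s1, s2, s3 ≥ 0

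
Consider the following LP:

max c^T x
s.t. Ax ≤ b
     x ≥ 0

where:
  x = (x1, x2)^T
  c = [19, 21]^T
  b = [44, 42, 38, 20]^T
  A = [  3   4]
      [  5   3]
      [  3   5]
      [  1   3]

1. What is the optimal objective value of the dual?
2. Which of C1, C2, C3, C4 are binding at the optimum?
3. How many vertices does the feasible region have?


1. 198
2. C2, C3
3. 5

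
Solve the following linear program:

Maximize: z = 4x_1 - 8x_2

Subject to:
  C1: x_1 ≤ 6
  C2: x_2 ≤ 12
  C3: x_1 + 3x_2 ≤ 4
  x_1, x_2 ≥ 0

Evaluate the objective at each vertex of the feasible region:
  z(0, 0) = 0
  z(4, 0) = 16  ←
  z(0, 1.333) = -10.67
The maximum is at x_1 = 4, x_2 = 0.

x_1 = 4, x_2 = 0, z = 16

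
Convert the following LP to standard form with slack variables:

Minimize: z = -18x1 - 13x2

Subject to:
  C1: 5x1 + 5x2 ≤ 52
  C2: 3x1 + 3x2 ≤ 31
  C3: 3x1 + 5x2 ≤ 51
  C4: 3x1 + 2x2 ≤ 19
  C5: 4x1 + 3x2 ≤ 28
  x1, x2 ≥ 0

min z = -18x1 - 13x2

s.t.
  5x1 + 5x2 + s1 = 52
  3x1 + 3x2 + s2 = 31
  3x1 + 5x2 + s3 = 51
  3x1 + 2x2 + s4 = 19
  4x1 + 3x2 + s5 = 28
  x1, x2, s1, s2, s3, s4, s5 ≥ 0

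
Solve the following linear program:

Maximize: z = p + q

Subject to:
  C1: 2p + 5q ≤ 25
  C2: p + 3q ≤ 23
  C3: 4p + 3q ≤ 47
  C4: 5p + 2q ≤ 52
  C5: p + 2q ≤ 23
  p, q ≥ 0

Evaluate the objective at each vertex of the feasible region:
  z(0, 0) = 0
  z(10.4, 0) = 10.4
  z(10, 1) = 11  ←
  z(0, 5) = 5
The maximum is at p = 10, q = 1.

p = 10, q = 1, z = 11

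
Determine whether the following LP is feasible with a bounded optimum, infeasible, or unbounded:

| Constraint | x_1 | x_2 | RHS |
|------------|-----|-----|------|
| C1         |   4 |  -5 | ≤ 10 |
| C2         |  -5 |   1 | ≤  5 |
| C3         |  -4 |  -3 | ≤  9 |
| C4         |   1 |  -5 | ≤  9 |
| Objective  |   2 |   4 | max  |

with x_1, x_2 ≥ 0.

Unbounded (objective can increase without bound)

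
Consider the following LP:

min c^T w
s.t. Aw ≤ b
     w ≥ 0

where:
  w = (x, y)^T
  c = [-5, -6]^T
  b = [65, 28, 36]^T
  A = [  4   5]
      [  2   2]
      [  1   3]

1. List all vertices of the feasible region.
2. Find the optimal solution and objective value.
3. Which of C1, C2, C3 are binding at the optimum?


1. (0, 0), (14, 0), (5, 9), (2.143, 11.29), (0, 12)
2. x = 5, y = 9, z = -79
3. C1, C2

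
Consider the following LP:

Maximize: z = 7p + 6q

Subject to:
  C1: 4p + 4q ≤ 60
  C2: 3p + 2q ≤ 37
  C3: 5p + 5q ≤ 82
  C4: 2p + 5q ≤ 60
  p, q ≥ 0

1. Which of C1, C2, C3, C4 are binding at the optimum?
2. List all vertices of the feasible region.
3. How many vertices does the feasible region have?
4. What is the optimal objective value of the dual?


1. C1, C2
2. (0, 0), (12.33, 0), (7, 8), (5, 10), (0, 12)
3. 5
4. 97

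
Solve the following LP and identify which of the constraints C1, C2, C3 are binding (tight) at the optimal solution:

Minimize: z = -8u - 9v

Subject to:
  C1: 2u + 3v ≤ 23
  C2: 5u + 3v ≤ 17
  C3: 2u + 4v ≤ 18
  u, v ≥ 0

At u = 1, v = 4, compute slack b - a·x for each constraint:
  C1: 23 − 14 = 9  (slack)
  C2: 17 − 17 = 0  (binding)
  C3: 18 − 18 = 0  (binding)

Optimal: u = 1, v = 4
Binding: C2, C3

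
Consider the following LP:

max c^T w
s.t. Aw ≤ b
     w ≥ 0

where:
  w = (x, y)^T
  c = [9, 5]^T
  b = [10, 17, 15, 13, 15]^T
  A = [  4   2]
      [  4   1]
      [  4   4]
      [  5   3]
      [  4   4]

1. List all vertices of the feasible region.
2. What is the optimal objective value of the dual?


1. (0, 0), (2.5, 0), (2, 1), (0.875, 2.875), (0, 3.75)
2. 23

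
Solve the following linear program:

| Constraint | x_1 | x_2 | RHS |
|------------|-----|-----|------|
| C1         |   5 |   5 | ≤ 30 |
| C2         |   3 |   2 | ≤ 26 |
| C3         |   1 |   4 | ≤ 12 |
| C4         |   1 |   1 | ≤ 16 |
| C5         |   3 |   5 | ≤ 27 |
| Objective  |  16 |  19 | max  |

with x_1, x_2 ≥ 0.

Evaluate the objective at each vertex of the feasible region:
  z(0, 0) = 0
  z(6, 0) = 96
  z(4, 2) = 102  ←
  z(0, 3) = 57
The maximum is at x_1 = 4, x_2 = 2.

x_1 = 4, x_2 = 2, z = 102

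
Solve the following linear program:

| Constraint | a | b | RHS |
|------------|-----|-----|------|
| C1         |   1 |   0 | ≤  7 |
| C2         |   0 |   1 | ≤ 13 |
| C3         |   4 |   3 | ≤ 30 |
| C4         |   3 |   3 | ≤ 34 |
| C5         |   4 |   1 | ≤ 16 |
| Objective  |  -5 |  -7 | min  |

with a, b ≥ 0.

Evaluate the objective at each vertex of the feasible region:
  z(0, 0) = 0
  z(4, 0) = -20
  z(2.25, 7) = -60.25
  z(0, 10) = -70  ←
The minimum is at a = 0, b = 10.

a = 0, b = 10, z = -70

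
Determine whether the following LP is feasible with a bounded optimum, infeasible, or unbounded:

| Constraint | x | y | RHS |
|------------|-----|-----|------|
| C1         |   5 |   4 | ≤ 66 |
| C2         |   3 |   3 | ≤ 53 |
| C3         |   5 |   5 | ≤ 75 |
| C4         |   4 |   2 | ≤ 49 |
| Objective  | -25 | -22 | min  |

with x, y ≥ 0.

Feasible with a bounded optimal solution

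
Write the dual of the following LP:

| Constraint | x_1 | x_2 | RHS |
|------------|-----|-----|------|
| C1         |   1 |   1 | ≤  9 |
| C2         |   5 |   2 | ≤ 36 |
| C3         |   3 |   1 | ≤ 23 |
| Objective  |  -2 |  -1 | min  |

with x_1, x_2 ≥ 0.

Primal min cᵀx s.t. Ax ≤ b, x ≥ 0  →  Dual max −bᵀy s.t. Aᵀy ≥ −c, y ≥ 0.

Maximize: z = -9y1 - 36y2 - 23y3

Subject to:
  y1 + 5y2 + 3y3 ≥ 2
  y1 + 2y2 + y3 ≥ 1
  y1, y2, y3 ≥ 0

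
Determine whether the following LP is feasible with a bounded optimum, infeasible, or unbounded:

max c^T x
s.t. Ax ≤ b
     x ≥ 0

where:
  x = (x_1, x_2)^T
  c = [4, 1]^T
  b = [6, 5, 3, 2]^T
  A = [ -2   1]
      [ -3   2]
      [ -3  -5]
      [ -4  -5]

Unbounded (objective can increase without bound)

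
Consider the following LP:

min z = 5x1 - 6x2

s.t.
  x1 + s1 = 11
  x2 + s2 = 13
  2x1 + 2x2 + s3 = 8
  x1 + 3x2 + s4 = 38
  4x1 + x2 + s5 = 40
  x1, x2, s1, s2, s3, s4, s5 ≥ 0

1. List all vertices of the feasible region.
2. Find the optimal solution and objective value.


1. (0, 0), (4, 0), (0, 4)
2. x1 = 0, x2 = 4, z = -24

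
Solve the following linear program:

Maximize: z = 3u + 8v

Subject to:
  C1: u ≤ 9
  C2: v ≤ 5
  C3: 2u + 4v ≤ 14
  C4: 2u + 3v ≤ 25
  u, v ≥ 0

Evaluate the objective at each vertex of the feasible region:
  z(0, 0) = 0
  z(7, 0) = 21
  z(0, 3.5) = 28  ←
The maximum is at u = 0, v = 3.5.

u = 0, v = 3.5, z = 28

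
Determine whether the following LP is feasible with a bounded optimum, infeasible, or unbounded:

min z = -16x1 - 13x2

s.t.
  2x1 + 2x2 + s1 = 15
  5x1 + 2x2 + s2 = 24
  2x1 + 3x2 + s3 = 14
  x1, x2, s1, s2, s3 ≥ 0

Feasible with a bounded optimal solution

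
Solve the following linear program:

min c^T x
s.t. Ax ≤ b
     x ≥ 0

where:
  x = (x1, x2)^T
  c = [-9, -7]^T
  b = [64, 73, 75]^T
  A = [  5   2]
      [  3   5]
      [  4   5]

Evaluate the objective at each vertex of the feasible region:
  z(0, 0) = 0
  z(12.8, 0) = -115.2
  z(10, 7) = -139  ←
  z(2, 13.4) = -111.8
  z(0, 14.6) = -102.2
The minimum is at x1 = 10, x2 = 7.

x1 = 10, x2 = 7, z = -139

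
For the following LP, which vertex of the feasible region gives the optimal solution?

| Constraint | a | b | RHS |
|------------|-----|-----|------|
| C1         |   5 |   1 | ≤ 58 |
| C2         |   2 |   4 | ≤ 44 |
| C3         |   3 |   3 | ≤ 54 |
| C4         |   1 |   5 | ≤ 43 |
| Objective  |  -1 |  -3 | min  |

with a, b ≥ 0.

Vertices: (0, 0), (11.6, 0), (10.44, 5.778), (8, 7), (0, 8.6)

Evaluate the objective at each vertex of the feasible region:
  z(0, 0) = 0
  z(11.6, 0) = -11.6
  z(10.44, 5.778) = -27.78
  z(8, 7) = -29  ←
  z(0, 8.6) = -25.8
The minimum is at a = 8, b = 7.

(8, 7)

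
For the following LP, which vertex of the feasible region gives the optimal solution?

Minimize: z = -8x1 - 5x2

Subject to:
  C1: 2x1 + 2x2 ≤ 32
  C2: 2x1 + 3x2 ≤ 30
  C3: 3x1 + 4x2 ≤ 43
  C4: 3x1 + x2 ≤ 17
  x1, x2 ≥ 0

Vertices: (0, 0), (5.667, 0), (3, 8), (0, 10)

Evaluate the objective at each vertex of the feasible region:
  z(0, 0) = 0
  z(5.667, 0) = -45.33
  z(3, 8) = -64  ←
  z(0, 10) = -50
The minimum is at x1 = 3, x2 = 8.

(3, 8)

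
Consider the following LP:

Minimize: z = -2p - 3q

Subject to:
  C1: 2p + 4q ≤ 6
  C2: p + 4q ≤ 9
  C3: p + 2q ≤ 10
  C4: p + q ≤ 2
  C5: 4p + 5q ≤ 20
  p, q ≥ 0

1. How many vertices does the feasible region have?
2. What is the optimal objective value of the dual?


1. 4
2. -5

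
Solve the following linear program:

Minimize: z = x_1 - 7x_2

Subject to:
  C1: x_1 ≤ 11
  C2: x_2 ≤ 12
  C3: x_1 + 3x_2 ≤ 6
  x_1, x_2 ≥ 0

Evaluate the objective at each vertex of the feasible region:
  z(0, 0) = 0
  z(6, 0) = 6
  z(0, 2) = -14  ←
The minimum is at x_1 = 0, x_2 = 2.

x_1 = 0, x_2 = 2, z = -14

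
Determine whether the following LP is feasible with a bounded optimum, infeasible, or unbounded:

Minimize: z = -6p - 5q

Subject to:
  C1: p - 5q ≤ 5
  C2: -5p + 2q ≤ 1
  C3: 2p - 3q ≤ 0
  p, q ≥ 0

Unbounded (objective can decrease without bound)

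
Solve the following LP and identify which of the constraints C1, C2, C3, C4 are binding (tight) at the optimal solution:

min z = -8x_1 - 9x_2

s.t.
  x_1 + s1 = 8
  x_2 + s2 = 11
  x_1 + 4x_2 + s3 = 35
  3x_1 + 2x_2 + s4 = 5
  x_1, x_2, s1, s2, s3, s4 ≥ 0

At x_1 = 0, x_2 = 2.5, compute slack b - a·x for each constraint:
  C1: 8 − 0 = 8  (slack)
  C2: 11 − 2.5 = 8.5  (slack)
  C3: 35 − 10 = 25  (slack)
  C4: 5 − 5 = 0  (binding)

Optimal: x_1 = 0, x_2 = 2.5
Binding: C4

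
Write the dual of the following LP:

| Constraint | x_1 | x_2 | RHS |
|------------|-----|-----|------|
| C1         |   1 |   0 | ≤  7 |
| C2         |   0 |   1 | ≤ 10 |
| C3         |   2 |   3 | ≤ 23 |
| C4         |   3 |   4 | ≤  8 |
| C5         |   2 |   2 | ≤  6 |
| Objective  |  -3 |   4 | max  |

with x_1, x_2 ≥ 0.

Primal max cᵀx s.t. Ax ≤ b, x ≥ 0  →  Dual min bᵀy s.t. Aᵀy ≥ c, y ≥ 0.

Minimize: z = 7y1 + 10y2 + 23y3 + 8y4 + 6y5

Subject to:
  y1 + 2y3 + 3y4 + 2y5 ≥ -3
  y2 + 3y3 + 4y4 + 2y5 ≥ 4
  y1, y2, y3, y4, y5 ≥ 0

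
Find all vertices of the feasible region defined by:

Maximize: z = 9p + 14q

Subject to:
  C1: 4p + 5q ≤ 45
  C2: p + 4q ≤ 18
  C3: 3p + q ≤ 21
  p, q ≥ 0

(0, 0), (7, 0), (6, 3), (0, 4.5)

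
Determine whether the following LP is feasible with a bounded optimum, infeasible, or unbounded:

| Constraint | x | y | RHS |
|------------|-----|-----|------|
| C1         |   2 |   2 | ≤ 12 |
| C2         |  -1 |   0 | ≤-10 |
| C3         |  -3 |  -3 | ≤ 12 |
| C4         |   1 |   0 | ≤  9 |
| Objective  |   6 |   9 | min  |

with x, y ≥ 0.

Infeasible (no feasible solution exists)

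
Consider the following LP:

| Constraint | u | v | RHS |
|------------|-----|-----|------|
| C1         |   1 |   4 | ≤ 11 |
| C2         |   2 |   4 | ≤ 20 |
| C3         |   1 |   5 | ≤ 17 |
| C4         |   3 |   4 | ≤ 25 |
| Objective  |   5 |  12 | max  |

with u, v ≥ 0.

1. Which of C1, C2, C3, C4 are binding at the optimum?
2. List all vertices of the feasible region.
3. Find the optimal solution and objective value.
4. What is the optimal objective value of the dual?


1. C1, C4
2. (0, 0), (8.333, 0), (7, 1), (0, 2.75)
3. u = 7, v = 1, z = 47
4. 47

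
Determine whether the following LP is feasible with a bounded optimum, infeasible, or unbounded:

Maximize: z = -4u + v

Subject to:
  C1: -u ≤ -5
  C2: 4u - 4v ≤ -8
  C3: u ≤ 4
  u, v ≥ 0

Infeasible (no feasible solution exists)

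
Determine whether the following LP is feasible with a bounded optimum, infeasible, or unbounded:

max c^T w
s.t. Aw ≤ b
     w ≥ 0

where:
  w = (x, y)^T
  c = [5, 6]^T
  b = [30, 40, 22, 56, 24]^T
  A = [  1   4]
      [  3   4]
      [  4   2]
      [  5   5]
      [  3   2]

Feasible with a bounded optimal solution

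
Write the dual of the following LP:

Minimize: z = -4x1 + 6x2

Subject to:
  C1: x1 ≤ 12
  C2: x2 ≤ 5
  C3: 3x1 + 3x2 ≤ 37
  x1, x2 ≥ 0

Primal min cᵀx s.t. Ax ≤ b, x ≥ 0  →  Dual max −bᵀy s.t. Aᵀy ≥ −c, y ≥ 0.

Maximize: z = -12y1 - 5y2 - 37y3

Subject to:
  y1 + 3y3 ≥ 4
  y2 + 3y3 ≥ -6
  y1, y2, y3 ≥ 0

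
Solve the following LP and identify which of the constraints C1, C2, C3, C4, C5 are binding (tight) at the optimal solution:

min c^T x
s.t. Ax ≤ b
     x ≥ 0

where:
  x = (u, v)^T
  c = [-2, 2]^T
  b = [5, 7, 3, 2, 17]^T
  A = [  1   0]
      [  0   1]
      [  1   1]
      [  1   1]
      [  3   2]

At u = 2, v = 0, compute slack b - a·x for each constraint:
  C1: 5 − 2 = 3  (slack)
  C2: 7 − 0 = 7  (slack)
  C3: 3 − 2 = 1  (slack)
  C4: 2 − 2 = 0  (binding)
  C5: 17 − 6 = 11  (slack)

Optimal: u = 2, v = 0
Binding: C4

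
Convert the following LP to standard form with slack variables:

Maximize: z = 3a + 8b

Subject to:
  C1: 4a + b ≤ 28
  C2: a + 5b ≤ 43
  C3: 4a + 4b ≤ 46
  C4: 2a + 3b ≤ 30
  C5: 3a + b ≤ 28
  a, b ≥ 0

max z = 3a + 8b

s.t.
  4a + b + s1 = 28
  a + 5b + s2 = 43
  4a + 4b + s3 = 46
  2a + 3b + s4 = 30
  3a + b + s5 = 28
  a, b, s1, s2, s3, s4, s5 ≥ 0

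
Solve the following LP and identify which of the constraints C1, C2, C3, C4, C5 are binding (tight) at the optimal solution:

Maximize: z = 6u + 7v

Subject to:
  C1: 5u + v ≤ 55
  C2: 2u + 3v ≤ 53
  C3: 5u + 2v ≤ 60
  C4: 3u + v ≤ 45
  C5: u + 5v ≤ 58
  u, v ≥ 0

At u = 8, v = 10, compute slack b - a·x for each constraint:
  C1: 55 − 50 = 5  (slack)
  C2: 53 − 46 = 7  (slack)
  C3: 60 − 60 = 0  (binding)
  C4: 45 − 34 = 11  (slack)
  C5: 58 − 58 = 0  (binding)

Optimal: u = 8, v = 10
Binding: C3, C5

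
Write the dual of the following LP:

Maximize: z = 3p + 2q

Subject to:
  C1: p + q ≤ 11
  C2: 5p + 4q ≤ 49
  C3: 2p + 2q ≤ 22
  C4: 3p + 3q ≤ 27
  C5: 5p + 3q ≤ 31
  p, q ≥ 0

Primal max cᵀx s.t. Ax ≤ b, x ≥ 0  →  Dual min bᵀy s.t. Aᵀy ≥ c, y ≥ 0.

Minimize: z = 11y1 + 49y2 + 22y3 + 27y4 + 31y5

Subject to:
  y1 + 5y2 + 2y3 + 3y4 + 5y5 ≥ 3
  y1 + 4y2 + 2y3 + 3y4 + 3y5 ≥ 2
  y1, y2, y3, y4, y5 ≥ 0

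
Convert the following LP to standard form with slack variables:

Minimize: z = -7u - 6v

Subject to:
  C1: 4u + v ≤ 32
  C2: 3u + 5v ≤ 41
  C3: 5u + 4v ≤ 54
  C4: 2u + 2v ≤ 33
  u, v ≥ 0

min z = -7u - 6v

s.t.
  4u + v + s1 = 32
  3u + 5v + s2 = 41
  5u + 4v + s3 = 54
  2u + 2v + s4 = 33
  u, v, s1, s2, s3, s4 ≥ 0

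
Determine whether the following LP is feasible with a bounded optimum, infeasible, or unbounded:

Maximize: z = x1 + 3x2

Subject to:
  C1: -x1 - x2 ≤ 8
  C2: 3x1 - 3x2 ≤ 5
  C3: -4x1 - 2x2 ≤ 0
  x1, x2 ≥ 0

Unbounded (objective can increase without bound)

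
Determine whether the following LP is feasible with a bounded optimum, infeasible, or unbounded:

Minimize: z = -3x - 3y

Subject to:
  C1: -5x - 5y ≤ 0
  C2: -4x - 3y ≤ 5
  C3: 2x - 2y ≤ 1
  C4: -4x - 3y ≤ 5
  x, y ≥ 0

Unbounded (objective can decrease without bound)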